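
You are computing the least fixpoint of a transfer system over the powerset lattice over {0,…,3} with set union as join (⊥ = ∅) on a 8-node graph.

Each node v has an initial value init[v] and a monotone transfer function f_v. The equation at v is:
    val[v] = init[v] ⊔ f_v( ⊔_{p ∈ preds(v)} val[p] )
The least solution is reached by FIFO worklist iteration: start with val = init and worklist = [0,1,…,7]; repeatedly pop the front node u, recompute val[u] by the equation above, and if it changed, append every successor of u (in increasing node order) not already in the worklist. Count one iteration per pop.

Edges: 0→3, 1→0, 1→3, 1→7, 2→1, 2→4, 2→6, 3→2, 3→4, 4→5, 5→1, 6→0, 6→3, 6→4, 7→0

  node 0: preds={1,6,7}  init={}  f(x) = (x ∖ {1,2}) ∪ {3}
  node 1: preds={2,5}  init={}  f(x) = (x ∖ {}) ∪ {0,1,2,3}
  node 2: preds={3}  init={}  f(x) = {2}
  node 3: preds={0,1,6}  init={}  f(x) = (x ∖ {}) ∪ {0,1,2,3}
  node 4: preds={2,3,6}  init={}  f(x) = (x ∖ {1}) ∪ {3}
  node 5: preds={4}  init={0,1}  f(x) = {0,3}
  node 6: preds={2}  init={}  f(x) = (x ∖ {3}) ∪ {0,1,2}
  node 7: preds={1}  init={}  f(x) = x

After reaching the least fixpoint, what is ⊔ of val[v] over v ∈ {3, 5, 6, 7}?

Iteration log — 13 steps:
  step 1. node 0  ⊔preds={}  new={3}  old={}  +wl: 
  step 2. node 1  ⊔preds={0,1}  new={0,1,2,3}  old={}  +wl: 0
  step 3. node 2  ⊔preds={}  new={2}  old={}  +wl: 1
  step 4. node 3  ⊔preds={0,1,2,3}  new={0,1,2,3}  old={}  +wl: 2
  step 5. node 4  ⊔preds={0,1,2,3}  new={0,2,3}  old={}  +wl: 
  step 6. node 5  ⊔preds={0,2,3}  new={0,1,3}  old={0,1}  +wl: 
  step 7. node 6  ⊔preds={2}  new={0,1,2}  old={}  +wl: 3,4
  step 8. node 7  ⊔preds={0,1,2,3}  new={0,1,2,3}  old={}  +wl: 
  step 9. node 0  ⊔preds={0,1,2,3}  new={0,3}  old={3}  +wl: 
  step 10. node 1  ⊔preds={0,1,2,3}  new={0,1,2,3}  stable
  step 11. node 2  ⊔preds={0,1,2,3}  new={2}  stable
  step 12. node 3  ⊔preds={0,1,2,3}  new={0,1,2,3}  stable
  step 13. node 4  ⊔preds={0,1,2,3}  new={0,2,3}  stable

Least fixpoint reached:
  node 0: {0,3}
  node 1: {0,1,2,3}
  node 2: {2}
  node 3: {0,1,2,3}
  node 4: {0,2,3}
  node 5: {0,1,3}
  node 6: {0,1,2}
  node 7: {0,1,2,3}

{0,1,2,3}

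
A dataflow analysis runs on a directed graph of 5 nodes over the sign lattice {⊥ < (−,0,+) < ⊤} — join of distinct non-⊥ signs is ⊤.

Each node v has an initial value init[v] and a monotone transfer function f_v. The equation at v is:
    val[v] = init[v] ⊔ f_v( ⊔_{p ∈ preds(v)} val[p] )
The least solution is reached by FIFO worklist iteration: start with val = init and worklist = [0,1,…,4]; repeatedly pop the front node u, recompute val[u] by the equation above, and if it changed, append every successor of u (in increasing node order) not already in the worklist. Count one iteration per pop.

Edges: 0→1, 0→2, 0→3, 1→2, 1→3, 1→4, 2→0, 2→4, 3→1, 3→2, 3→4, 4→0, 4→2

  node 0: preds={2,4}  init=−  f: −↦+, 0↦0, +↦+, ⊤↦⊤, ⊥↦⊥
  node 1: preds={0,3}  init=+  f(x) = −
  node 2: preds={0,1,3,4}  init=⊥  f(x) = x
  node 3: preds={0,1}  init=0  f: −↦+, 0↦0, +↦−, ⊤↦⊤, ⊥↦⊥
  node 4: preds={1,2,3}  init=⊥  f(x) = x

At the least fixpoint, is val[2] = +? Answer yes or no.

Iteration log — 9 steps:
  step 1. node 0  ⊔preds=⊥  new=−  stable
  step 2. node 1  ⊔preds=⊤  new=⊤  old=+  +wl: 
  step 3. node 2  ⊔preds=⊤  new=⊤  old=⊥  +wl: 0
  step 4. node 3  ⊔preds=⊤  new=⊤  old=0  +wl: 1,2
  step 5. node 4  ⊔preds=⊤  new=⊤  old=⊥  +wl: 
  step 6. node 0  ⊔preds=⊤  new=⊤  old=−  +wl: 3
  step 7. node 1  ⊔preds=⊤  new=⊤  stable
  step 8. node 2  ⊔preds=⊤  new=⊤  stable
  step 9. node 3  ⊔preds=⊤  new=⊤  stable

Least fixpoint reached:
  node 0: ⊤
  node 1: ⊤
  node 2: ⊤
  node 3: ⊤
  node 4: ⊤

no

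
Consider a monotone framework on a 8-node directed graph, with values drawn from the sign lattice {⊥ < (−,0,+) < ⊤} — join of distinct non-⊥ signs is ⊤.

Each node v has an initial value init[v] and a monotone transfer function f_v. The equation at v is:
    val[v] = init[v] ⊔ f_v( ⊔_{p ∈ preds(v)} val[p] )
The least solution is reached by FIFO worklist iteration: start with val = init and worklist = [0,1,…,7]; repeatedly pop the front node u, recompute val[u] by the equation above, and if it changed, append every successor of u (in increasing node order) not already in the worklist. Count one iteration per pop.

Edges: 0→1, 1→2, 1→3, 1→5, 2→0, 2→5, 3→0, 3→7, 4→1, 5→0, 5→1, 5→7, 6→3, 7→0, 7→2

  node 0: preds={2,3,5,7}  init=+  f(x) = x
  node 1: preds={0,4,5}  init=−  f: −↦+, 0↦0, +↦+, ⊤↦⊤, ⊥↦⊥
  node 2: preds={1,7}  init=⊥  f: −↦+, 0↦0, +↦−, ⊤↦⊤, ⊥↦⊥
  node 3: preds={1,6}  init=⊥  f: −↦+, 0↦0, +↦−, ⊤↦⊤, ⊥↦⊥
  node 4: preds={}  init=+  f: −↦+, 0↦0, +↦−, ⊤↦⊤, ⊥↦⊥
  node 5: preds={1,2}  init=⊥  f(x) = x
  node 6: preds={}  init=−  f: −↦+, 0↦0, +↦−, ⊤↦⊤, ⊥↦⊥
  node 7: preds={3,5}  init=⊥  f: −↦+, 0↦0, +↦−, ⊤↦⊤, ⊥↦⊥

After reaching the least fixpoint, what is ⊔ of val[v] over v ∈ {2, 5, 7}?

Worklist (11 pops):
  #1 pop 0: in=⊥ → + (no change)
  #2 pop 1: in=+ → ⊤ (was −); enqueue []
  #3 pop 2: in=⊤ → ⊤ (was ⊥); enqueue [0]
  #4 pop 3: in=⊤ → ⊤ (was ⊥); enqueue []
  #5 pop 4: in=⊥ → + (no change)
  #6 pop 5: in=⊤ → ⊤ (was ⊥); enqueue [1]
  #7 pop 6: in=⊥ → − (no change)
  #8 pop 7: in=⊤ → ⊤ (was ⊥); enqueue [2]
  #9 pop 0: in=⊤ → ⊤ (was +); enqueue []
  #10 pop 1: in=⊤ → ⊤ (no change)
  #11 pop 2: in=⊤ → ⊤ (no change)

Fixpoint:
  val[0] = ⊤
  val[1] = ⊤
  val[2] = ⊤
  val[3] = ⊤
  val[4] = +
  val[5] = ⊤
  val[6] = −
  val[7] = ⊤

⊤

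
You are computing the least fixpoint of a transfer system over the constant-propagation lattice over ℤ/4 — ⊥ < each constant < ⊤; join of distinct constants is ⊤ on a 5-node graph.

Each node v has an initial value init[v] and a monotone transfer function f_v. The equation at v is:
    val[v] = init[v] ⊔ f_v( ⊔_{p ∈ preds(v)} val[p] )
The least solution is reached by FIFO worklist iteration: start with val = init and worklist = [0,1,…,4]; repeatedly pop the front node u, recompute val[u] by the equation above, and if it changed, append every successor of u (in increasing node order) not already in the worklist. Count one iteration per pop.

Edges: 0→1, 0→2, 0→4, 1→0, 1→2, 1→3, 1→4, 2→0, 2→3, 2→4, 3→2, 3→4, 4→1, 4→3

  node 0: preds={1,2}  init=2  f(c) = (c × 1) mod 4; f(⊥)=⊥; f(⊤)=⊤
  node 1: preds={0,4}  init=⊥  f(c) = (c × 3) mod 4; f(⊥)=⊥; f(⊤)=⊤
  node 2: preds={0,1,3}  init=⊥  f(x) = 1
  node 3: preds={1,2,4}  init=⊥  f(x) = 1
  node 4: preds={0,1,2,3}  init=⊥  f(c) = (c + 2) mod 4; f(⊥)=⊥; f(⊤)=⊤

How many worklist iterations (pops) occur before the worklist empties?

Worklist (12 pops):
  #1 pop 0: in=⊥ → 2 (no change)
  #2 pop 1: in=2 → 2 (was ⊥); enqueue [0]
  #3 pop 2: in=2 → 1 (was ⊥); enqueue []
  #4 pop 3: in=⊤ → 1 (was ⊥); enqueue [2]
  #5 pop 4: in=⊤ → ⊤ (was ⊥); enqueue [1,3]
  #6 pop 0: in=⊤ → ⊤ (was 2); enqueue [4]
  #7 pop 2: in=⊤ → 1 (no change)
  #8 pop 1: in=⊤ → ⊤ (was 2); enqueue [0,2]
  #9 pop 3: in=⊤ → 1 (no change)
  #10 pop 4: in=⊤ → ⊤ (no change)
  #11 pop 0: in=⊤ → ⊤ (no change)
  #12 pop 2: in=⊤ → 1 (no change)

Fixpoint:
  val[0] = ⊤
  val[1] = ⊤
  val[2] = 1
  val[3] = 1
  val[4] = ⊤

12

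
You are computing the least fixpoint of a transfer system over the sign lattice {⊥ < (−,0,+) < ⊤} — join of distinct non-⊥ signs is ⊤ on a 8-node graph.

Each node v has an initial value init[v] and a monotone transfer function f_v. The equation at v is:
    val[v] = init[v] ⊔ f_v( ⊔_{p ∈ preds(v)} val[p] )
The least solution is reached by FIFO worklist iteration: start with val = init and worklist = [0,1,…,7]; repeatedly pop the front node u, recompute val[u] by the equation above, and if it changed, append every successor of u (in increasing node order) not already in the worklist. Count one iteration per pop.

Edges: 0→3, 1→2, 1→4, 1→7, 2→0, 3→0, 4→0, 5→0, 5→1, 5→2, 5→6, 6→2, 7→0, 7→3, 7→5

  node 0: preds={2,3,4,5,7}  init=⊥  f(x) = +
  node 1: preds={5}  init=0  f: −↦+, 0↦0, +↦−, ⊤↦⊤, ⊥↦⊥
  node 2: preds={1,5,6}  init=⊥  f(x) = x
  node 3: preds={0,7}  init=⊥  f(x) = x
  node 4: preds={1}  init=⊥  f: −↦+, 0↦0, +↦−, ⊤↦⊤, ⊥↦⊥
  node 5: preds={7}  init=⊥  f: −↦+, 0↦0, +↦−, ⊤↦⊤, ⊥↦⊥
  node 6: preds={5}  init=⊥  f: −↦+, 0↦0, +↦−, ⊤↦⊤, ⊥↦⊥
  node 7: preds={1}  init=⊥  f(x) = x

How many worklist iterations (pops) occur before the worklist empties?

Iteration log — 16 steps:
  step 1. node 0  ⊔preds=⊥  new=+  old=⊥  +wl: 
  step 2. node 1  ⊔preds=⊥  new=0  stable
  step 3. node 2  ⊔preds=0  new=0  old=⊥  +wl: 0
  step 4. node 3  ⊔preds=+  new=+  old=⊥  +wl: 
  step 5. node 4  ⊔preds=0  new=0  old=⊥  +wl: 
  step 6. node 5  ⊔preds=⊥  new=⊥  stable
  step 7. node 6  ⊔preds=⊥  new=⊥  stable
  step 8. node 7  ⊔preds=0  new=0  old=⊥  +wl: 3,5
  step 9. node 0  ⊔preds=⊤  new=+  stable
  step 10. node 3  ⊔preds=⊤  new=⊤  old=+  +wl: 0
  step 11. node 5  ⊔preds=0  new=0  old=⊥  +wl: 1,2,6
  step 12. node 0  ⊔preds=⊤  new=+  stable
  step 13. node 1  ⊔preds=0  new=0  stable
  step 14. node 2  ⊔preds=0  new=0  stable
  step 15. node 6  ⊔preds=0  new=0  old=⊥  +wl: 2
  step 16. node 2  ⊔preds=0  new=0  stable

Least fixpoint reached:
  node 0: +
  node 1: 0
  node 2: 0
  node 3: ⊤
  node 4: 0
  node 5: 0
  node 6: 0
  node 7: 0

16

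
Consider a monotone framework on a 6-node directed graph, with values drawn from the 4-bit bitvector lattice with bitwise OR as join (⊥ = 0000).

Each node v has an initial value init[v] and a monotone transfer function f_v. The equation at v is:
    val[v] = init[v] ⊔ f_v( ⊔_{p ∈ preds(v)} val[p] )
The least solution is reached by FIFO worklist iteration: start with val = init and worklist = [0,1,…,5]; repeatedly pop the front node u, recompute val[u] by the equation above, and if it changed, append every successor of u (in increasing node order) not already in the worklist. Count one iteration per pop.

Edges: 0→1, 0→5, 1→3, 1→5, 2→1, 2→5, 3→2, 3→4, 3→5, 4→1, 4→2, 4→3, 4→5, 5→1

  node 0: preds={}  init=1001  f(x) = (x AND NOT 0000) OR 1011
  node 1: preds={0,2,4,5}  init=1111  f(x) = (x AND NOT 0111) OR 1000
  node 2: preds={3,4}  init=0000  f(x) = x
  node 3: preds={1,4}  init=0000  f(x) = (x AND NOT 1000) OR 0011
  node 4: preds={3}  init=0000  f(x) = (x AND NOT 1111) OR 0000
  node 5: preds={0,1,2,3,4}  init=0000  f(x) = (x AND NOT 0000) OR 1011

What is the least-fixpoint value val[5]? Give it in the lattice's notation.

Worklist (9 pops):
  #1 pop 0: in=0000 → 1011 (was 1001); enqueue []
  #2 pop 1: in=1011 → 1111 (no change)
  #3 pop 2: in=0000 → 0000 (no change)
  #4 pop 3: in=1111 → 0111 (was 0000); enqueue [2]
  #5 pop 4: in=0111 → 0000 (no change)
  #6 pop 5: in=1111 → 1111 (was 0000); enqueue [1]
  #7 pop 2: in=0111 → 0111 (was 0000); enqueue [5]
  #8 pop 1: in=1111 → 1111 (no change)
  #9 pop 5: in=1111 → 1111 (no change)

Fixpoint:
  val[0] = 1011
  val[1] = 1111
  val[2] = 0111
  val[3] = 0111
  val[4] = 0000
  val[5] = 1111

1111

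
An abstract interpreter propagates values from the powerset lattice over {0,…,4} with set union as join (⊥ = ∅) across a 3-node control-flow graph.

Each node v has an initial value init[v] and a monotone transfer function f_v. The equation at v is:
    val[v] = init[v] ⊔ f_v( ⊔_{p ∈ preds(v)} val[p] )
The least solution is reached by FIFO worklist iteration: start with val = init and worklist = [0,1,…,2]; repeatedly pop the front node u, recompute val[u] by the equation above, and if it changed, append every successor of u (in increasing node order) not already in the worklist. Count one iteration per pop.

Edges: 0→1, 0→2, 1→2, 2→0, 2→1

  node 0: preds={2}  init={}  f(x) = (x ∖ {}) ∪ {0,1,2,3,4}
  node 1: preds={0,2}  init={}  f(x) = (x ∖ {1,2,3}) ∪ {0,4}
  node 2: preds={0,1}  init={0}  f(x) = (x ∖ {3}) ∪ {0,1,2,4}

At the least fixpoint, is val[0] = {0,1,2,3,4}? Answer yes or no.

Worklist (5 pops):
  #1 pop 0: in={0} → {0,1,2,3,4} (was {}); enqueue []
  #2 pop 1: in={0,1,2,3,4} → {0,4} (was {}); enqueue []
  #3 pop 2: in={0,1,2,3,4} → {0,1,2,4} (was {0}); enqueue [0,1]
  #4 pop 0: in={0,1,2,4} → {0,1,2,3,4} (no change)
  #5 pop 1: in={0,1,2,3,4} → {0,4} (no change)

Fixpoint:
  val[0] = {0,1,2,3,4}
  val[1] = {0,4}
  val[2] = {0,1,2,4}

yes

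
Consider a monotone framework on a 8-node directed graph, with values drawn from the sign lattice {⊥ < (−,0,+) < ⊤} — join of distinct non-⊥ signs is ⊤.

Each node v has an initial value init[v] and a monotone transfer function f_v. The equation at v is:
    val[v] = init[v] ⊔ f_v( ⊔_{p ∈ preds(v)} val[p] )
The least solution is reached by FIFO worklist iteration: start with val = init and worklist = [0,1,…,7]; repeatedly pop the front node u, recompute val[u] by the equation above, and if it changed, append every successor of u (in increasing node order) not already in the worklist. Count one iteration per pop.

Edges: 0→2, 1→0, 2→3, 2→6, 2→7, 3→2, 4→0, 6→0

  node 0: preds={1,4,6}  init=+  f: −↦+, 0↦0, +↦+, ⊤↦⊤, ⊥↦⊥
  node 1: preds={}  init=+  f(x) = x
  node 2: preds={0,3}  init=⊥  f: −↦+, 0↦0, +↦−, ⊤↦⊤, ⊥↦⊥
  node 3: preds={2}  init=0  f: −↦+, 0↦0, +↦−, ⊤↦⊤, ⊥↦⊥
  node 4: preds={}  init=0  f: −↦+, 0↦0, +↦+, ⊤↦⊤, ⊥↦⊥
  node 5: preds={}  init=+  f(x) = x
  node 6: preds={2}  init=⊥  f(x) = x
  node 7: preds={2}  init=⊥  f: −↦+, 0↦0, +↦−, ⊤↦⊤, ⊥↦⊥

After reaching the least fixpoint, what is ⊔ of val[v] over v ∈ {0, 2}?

⊤

Worklist (10 pops):
  #1 pop 0: in=⊤ → ⊤ (was +); enqueue []
  #2 pop 1: in=⊥ → + (no change)
  #3 pop 2: in=⊤ → ⊤ (was ⊥); enqueue []
  #4 pop 3: in=⊤ → ⊤ (was 0); enqueue [2]
  #5 pop 4: in=⊥ → 0 (no change)
  #6 pop 5: in=⊥ → + (no change)
  #7 pop 6: in=⊤ → ⊤ (was ⊥); enqueue [0]
  #8 pop 7: in=⊤ → ⊤ (was ⊥); enqueue []
  #9 pop 2: in=⊤ → ⊤ (no change)
  #10 pop 0: in=⊤ → ⊤ (no change)

Fixpoint:
  val[0] = ⊤
  val[1] = +
  val[2] = ⊤
  val[3] = ⊤
  val[4] = 0
  val[5] = +
  val[6] = ⊤
  val[7] = ⊤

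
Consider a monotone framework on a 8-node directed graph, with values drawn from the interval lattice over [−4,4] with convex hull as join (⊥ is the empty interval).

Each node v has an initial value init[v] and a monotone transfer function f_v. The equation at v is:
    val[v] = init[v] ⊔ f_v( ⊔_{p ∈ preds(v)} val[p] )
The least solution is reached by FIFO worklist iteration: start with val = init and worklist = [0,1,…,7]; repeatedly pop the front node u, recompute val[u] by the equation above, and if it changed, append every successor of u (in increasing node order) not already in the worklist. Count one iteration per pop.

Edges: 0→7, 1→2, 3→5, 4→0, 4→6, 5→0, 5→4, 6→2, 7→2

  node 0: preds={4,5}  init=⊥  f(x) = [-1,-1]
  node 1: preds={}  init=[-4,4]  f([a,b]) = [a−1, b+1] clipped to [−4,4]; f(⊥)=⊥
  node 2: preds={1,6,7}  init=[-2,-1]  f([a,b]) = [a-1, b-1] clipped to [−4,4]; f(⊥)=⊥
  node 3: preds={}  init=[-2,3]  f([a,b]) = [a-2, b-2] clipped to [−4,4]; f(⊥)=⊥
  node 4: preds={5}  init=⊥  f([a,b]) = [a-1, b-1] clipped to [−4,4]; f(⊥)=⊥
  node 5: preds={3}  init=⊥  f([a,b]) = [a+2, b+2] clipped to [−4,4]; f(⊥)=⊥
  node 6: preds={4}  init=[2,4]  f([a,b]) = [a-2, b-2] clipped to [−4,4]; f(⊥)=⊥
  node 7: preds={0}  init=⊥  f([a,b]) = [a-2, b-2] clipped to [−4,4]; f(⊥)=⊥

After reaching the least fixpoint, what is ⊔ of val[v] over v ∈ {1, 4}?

Worklist (14 pops):
  #1 pop 0: in=⊥ → [-1,-1] (was ⊥); enqueue []
  #2 pop 1: in=⊥ → [-4,4] (no change)
  #3 pop 2: in=[-4,4] → [-4,3] (was [-2,-1]); enqueue []
  #4 pop 3: in=⊥ → [-2,3] (no change)
  #5 pop 4: in=⊥ → ⊥ (no change)
  #6 pop 5: in=[-2,3] → [0,4] (was ⊥); enqueue [0,4]
  #7 pop 6: in=⊥ → [2,4] (no change)
  #8 pop 7: in=[-1,-1] → [-3,-3] (was ⊥); enqueue [2]
  #9 pop 0: in=[0,4] → [-1,-1] (no change)
  #10 pop 4: in=[0,4] → [-1,3] (was ⊥); enqueue [0,6]
  #11 pop 2: in=[-4,4] → [-4,3] (no change)
  #12 pop 0: in=[-1,4] → [-1,-1] (no change)
  #13 pop 6: in=[-1,3] → [-3,4] (was [2,4]); enqueue [2]
  #14 pop 2: in=[-4,4] → [-4,3] (no change)

Fixpoint:
  val[0] = [-1,-1]
  val[1] = [-4,4]
  val[2] = [-4,3]
  val[3] = [-2,3]
  val[4] = [-1,3]
  val[5] = [0,4]
  val[6] = [-3,4]
  val[7] = [-3,-3]

[-4,4]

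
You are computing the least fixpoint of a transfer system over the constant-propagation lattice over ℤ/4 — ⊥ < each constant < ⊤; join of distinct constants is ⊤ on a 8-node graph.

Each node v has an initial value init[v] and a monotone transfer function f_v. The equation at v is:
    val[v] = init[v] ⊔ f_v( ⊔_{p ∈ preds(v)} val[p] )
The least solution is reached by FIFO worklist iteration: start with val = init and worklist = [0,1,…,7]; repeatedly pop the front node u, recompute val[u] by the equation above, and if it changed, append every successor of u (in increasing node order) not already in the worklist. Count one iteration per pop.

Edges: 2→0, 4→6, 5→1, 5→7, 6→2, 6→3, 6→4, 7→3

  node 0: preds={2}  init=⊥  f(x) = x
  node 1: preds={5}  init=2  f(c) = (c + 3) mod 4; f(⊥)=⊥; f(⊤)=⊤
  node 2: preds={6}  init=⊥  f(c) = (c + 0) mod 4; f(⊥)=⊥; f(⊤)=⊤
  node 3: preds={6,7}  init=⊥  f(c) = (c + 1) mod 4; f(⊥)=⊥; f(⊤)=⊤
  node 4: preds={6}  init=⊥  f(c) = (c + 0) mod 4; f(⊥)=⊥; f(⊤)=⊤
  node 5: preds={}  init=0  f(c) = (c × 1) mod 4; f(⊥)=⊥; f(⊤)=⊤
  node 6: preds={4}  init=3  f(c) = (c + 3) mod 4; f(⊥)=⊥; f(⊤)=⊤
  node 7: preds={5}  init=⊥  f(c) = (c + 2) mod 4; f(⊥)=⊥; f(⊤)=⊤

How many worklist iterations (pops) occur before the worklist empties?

14

Worklist (14 pops):
  #1 pop 0: in=⊥ → ⊥ (no change)
  #2 pop 1: in=0 → ⊤ (was 2); enqueue []
  #3 pop 2: in=3 → 3 (was ⊥); enqueue [0]
  #4 pop 3: in=3 → 0 (was ⊥); enqueue []
  #5 pop 4: in=3 → 3 (was ⊥); enqueue []
  #6 pop 5: in=⊥ → 0 (no change)
  #7 pop 6: in=3 → ⊤ (was 3); enqueue [2,3,4]
  #8 pop 7: in=0 → 2 (was ⊥); enqueue []
  #9 pop 0: in=3 → 3 (was ⊥); enqueue []
  #10 pop 2: in=⊤ → ⊤ (was 3); enqueue [0]
  #11 pop 3: in=⊤ → ⊤ (was 0); enqueue []
  #12 pop 4: in=⊤ → ⊤ (was 3); enqueue [6]
  #13 pop 0: in=⊤ → ⊤ (was 3); enqueue []
  #14 pop 6: in=⊤ → ⊤ (no change)

Fixpoint:
  val[0] = ⊤
  val[1] = ⊤
  val[2] = ⊤
  val[3] = ⊤
  val[4] = ⊤
  val[5] = 0
  val[6] = ⊤
  val[7] = 2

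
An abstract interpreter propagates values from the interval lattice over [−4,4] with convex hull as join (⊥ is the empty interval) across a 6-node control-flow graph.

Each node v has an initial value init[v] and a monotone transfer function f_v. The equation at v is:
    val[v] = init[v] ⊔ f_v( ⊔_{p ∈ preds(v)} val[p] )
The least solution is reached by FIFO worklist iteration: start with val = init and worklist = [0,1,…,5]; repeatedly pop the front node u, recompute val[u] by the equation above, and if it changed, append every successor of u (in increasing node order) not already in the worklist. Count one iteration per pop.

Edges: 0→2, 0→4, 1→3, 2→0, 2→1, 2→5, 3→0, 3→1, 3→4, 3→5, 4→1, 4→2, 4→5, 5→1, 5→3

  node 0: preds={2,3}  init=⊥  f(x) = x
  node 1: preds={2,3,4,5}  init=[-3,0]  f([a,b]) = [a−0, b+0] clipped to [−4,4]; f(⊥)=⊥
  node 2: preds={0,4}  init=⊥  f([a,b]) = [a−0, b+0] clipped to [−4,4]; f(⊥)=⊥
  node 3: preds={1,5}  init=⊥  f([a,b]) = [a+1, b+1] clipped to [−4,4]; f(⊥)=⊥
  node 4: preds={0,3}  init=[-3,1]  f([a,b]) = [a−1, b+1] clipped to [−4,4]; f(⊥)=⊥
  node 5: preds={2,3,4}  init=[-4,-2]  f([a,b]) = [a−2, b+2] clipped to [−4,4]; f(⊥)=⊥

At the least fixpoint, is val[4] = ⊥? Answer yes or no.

Trace (19 dequeues):
  [1] u=0 | in ⊥ | out ⊥ | ==
  [2] u=1 | in [-4,1] | out [-4,1] | prev [-3,0] | push {}
  [3] u=2 | in [-3,1] | out [-3,1] | prev ⊥ | push {0,1}
  [4] u=3 | in [-4,1] | out [-3,2] | prev ⊥ | push {}
  [5] u=4 | in [-3,2] | out [-4,3] | prev [-3,1] | push {2}
  [6] u=5 | in [-4,3] | out [-4,4] | prev [-4,-2] | push {3}
  [7] u=0 | in [-3,2] | out [-3,2] | prev ⊥ | push {4}
  [8] u=1 | in [-4,4] | out [-4,4] | prev [-4,1] | push {}
  [9] u=2 | in [-4,3] | out [-4,3] | prev [-3,1] | push {0,1,5}
  [10] u=3 | in [-4,4] | out [-3,4] | prev [-3,2] | push {}
  [11] u=4 | in [-3,4] | out [-4,4] | prev [-4,3] | push {2}
  [12] u=0 | in [-4,4] | out [-4,4] | prev [-3,2] | push {4}
  [13] u=1 | in [-4,4] | out [-4,4] | ==
  [14] u=5 | in [-4,4] | out [-4,4] | ==
  [15] u=2 | in [-4,4] | out [-4,4] | prev [-4,3] | push {0,1,5}
  [16] u=4 | in [-4,4] | out [-4,4] | ==
  [17] u=0 | in [-4,4] | out [-4,4] | ==
  [18] u=1 | in [-4,4] | out [-4,4] | ==
  [19] u=5 | in [-4,4] | out [-4,4] | ==

Converged values:
  [0] [-4,4]
  [1] [-4,4]
  [2] [-4,4]
  [3] [-3,4]
  [4] [-4,4]
  [5] [-4,4]

no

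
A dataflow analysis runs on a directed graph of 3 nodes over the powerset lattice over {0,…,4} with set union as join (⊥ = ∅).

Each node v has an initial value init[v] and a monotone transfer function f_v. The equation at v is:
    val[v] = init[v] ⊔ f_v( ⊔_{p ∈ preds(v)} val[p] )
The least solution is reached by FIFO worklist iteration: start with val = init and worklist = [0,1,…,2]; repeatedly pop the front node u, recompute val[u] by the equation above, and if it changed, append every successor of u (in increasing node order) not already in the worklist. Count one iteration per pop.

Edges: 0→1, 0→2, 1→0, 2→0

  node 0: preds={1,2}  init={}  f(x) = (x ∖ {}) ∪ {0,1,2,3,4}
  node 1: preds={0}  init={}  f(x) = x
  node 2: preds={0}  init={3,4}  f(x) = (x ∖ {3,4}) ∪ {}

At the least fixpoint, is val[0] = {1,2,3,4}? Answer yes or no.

no

Trace (4 dequeues):
  [1] u=0 | in {3,4} | out {0,1,2,3,4} | prev {} | push {}
  [2] u=1 | in {0,1,2,3,4} | out {0,1,2,3,4} | prev {} | push {0}
  [3] u=2 | in {0,1,2,3,4} | out {0,1,2,3,4} | prev {3,4} | push {}
  [4] u=0 | in {0,1,2,3,4} | out {0,1,2,3,4} | ==

Converged values:
  [0] {0,1,2,3,4}
  [1] {0,1,2,3,4}
  [2] {0,1,2,3,4}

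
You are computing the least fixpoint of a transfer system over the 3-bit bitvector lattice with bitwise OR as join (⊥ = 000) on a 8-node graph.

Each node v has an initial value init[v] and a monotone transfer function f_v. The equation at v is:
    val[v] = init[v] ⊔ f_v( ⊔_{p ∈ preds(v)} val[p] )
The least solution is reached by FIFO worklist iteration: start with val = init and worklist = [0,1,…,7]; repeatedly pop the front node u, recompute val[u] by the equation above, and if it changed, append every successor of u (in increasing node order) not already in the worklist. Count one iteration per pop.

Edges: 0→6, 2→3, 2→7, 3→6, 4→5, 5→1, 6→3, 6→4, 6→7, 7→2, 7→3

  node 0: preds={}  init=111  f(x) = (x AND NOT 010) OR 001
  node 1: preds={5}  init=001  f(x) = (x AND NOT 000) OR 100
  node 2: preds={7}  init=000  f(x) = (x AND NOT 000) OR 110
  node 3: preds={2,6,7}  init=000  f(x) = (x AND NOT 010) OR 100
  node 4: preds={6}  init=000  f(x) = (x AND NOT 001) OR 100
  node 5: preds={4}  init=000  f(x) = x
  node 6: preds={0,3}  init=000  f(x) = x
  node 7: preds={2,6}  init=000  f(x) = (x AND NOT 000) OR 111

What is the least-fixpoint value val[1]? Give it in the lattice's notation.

Worklist (17 pops):
  #1 pop 0: in=000 → 111 (no change)
  #2 pop 1: in=000 → 101 (was 001); enqueue []
  #3 pop 2: in=000 → 110 (was 000); enqueue []
  #4 pop 3: in=110 → 100 (was 000); enqueue []
  #5 pop 4: in=000 → 100 (was 000); enqueue []
  #6 pop 5: in=100 → 100 (was 000); enqueue [1]
  #7 pop 6: in=111 → 111 (was 000); enqueue [3,4]
  #8 pop 7: in=111 → 111 (was 000); enqueue [2]
  #9 pop 1: in=100 → 101 (no change)
  #10 pop 3: in=111 → 101 (was 100); enqueue [6]
  #11 pop 4: in=111 → 110 (was 100); enqueue [5]
  #12 pop 2: in=111 → 111 (was 110); enqueue [3,7]
  #13 pop 6: in=111 → 111 (no change)
  #14 pop 5: in=110 → 110 (was 100); enqueue [1]
  #15 pop 3: in=111 → 101 (no change)
  #16 pop 7: in=111 → 111 (no change)
  #17 pop 1: in=110 → 111 (was 101); enqueue []

Fixpoint:
  val[0] = 111
  val[1] = 111
  val[2] = 111
  val[3] = 101
  val[4] = 110
  val[5] = 110
  val[6] = 111
  val[7] = 111

111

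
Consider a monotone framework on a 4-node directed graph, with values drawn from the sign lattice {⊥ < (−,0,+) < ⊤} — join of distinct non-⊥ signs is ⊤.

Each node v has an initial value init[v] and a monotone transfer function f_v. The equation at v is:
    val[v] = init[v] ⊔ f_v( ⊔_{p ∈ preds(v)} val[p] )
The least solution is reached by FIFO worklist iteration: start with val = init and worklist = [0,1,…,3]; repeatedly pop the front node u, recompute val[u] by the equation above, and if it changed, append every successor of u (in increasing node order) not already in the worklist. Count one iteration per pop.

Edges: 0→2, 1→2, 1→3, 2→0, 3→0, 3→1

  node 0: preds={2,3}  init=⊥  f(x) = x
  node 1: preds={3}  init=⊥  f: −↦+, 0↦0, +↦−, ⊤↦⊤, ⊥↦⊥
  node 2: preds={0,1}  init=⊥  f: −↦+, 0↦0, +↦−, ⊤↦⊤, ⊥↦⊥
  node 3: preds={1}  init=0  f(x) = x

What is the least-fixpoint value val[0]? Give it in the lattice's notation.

Iteration log — 5 steps:
  step 1. node 0  ⊔preds=0  new=0  old=⊥  +wl: 
  step 2. node 1  ⊔preds=0  new=0  old=⊥  +wl: 
  step 3. node 2  ⊔preds=0  new=0  old=⊥  +wl: 0
  step 4. node 3  ⊔preds=0  new=0  stable
  step 5. node 0  ⊔preds=0  new=0  stable

Least fixpoint reached:
  node 0: 0
  node 1: 0
  node 2: 0
  node 3: 0

0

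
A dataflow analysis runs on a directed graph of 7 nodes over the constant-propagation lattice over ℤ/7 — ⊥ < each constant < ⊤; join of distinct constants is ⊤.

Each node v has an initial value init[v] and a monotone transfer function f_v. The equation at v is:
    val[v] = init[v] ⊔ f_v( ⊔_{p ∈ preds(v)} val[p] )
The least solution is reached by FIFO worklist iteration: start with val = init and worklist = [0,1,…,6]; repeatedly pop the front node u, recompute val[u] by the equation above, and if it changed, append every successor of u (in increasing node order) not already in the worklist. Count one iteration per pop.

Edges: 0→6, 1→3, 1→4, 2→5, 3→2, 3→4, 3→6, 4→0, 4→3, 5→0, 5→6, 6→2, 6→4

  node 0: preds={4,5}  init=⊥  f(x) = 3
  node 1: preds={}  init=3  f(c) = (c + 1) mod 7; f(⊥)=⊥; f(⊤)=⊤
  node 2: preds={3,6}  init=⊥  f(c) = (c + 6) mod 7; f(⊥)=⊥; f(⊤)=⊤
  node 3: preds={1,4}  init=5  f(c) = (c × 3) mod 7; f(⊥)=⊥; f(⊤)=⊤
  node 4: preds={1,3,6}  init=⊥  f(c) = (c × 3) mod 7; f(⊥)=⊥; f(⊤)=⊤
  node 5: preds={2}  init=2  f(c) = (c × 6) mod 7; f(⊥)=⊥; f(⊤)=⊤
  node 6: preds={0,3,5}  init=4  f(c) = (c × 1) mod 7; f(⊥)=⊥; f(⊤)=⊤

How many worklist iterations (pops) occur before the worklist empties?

Trace (11 dequeues):
  [1] u=0 | in 2 | out 3 | prev ⊥ | push {}
  [2] u=1 | in ⊥ | out 3 | ==
  [3] u=2 | in ⊤ | out ⊤ | prev ⊥ | push {}
  [4] u=3 | in 3 | out ⊤ | prev 5 | push {2}
  [5] u=4 | in ⊤ | out ⊤ | prev ⊥ | push {0,3}
  [6] u=5 | in ⊤ | out ⊤ | prev 2 | push {}
  [7] u=6 | in ⊤ | out ⊤ | prev 4 | push {4}
  [8] u=2 | in ⊤ | out ⊤ | ==
  [9] u=0 | in ⊤ | out 3 | ==
  [10] u=3 | in ⊤ | out ⊤ | ==
  [11] u=4 | in ⊤ | out ⊤ | ==

Converged values:
  [0] 3
  [1] 3
  [2] ⊤
  [3] ⊤
  [4] ⊤
  [5] ⊤
  [6] ⊤

11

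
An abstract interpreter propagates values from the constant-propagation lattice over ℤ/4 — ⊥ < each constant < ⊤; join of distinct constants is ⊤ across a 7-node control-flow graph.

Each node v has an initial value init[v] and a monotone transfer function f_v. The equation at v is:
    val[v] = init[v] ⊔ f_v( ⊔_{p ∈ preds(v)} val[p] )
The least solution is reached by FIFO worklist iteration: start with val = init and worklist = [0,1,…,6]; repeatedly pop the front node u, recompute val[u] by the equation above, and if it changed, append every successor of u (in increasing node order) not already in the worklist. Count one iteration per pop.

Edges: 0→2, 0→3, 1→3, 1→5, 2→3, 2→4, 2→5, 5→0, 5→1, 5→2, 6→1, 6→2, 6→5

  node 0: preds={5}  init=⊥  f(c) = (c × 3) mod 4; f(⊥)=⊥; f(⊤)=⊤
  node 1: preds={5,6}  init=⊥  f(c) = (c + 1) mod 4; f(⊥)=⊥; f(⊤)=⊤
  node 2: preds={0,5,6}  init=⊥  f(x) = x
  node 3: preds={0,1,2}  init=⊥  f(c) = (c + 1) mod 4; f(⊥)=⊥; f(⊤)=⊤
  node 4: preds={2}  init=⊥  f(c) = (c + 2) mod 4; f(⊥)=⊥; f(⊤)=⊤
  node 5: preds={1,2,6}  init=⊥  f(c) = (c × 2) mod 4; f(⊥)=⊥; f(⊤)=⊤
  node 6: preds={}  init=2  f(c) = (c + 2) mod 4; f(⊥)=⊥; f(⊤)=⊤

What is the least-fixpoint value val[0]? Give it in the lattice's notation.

⊤

Trace (13 dequeues):
  [1] u=0 | in ⊥ | out ⊥ | ==
  [2] u=1 | in 2 | out 3 | prev ⊥ | push {}
  [3] u=2 | in 2 | out 2 | prev ⊥ | push {}
  [4] u=3 | in ⊤ | out ⊤ | prev ⊥ | push {}
  [5] u=4 | in 2 | out 0 | prev ⊥ | push {}
  [6] u=5 | in ⊤ | out ⊤ | prev ⊥ | push {0,1,2}
  [7] u=6 | in ⊥ | out 2 | ==
  [8] u=0 | in ⊤ | out ⊤ | prev ⊥ | push {3}
  [9] u=1 | in ⊤ | out ⊤ | prev 3 | push {5}
  [10] u=2 | in ⊤ | out ⊤ | prev 2 | push {4}
  [11] u=3 | in ⊤ | out ⊤ | ==
  [12] u=5 | in ⊤ | out ⊤ | ==
  [13] u=4 | in ⊤ | out ⊤ | prev 0 | push {}

Converged values:
  [0] ⊤
  [1] ⊤
  [2] ⊤
  [3] ⊤
  [4] ⊤
  [5] ⊤
  [6] 2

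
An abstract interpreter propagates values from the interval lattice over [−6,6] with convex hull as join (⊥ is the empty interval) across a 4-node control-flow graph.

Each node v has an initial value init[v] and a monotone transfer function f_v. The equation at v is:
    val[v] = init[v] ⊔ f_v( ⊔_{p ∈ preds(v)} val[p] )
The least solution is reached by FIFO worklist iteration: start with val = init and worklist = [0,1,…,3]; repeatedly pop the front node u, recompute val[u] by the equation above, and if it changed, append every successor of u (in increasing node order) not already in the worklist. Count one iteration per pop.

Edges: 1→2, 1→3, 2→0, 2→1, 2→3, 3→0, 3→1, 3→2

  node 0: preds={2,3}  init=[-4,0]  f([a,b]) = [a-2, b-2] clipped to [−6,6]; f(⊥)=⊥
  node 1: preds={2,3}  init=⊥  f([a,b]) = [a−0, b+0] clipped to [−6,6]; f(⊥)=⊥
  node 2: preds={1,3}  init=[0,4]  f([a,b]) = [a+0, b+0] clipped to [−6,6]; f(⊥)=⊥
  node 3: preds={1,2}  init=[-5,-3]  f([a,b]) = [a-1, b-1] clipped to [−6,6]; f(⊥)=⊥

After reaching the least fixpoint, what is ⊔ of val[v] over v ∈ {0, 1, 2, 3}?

[-6,4]

Worklist (10 pops):
  #1 pop 0: in=[-5,4] → [-6,2] (was [-4,0]); enqueue []
  #2 pop 1: in=[-5,4] → [-5,4] (was ⊥); enqueue []
  #3 pop 2: in=[-5,4] → [-5,4] (was [0,4]); enqueue [0,1]
  #4 pop 3: in=[-5,4] → [-6,3] (was [-5,-3]); enqueue [2]
  #5 pop 0: in=[-6,4] → [-6,2] (no change)
  #6 pop 1: in=[-6,4] → [-6,4] (was [-5,4]); enqueue [3]
  #7 pop 2: in=[-6,4] → [-6,4] (was [-5,4]); enqueue [0,1]
  #8 pop 3: in=[-6,4] → [-6,3] (no change)
  #9 pop 0: in=[-6,4] → [-6,2] (no change)
  #10 pop 1: in=[-6,4] → [-6,4] (no change)

Fixpoint:
  val[0] = [-6,2]
  val[1] = [-6,4]
  val[2] = [-6,4]
  val[3] = [-6,3]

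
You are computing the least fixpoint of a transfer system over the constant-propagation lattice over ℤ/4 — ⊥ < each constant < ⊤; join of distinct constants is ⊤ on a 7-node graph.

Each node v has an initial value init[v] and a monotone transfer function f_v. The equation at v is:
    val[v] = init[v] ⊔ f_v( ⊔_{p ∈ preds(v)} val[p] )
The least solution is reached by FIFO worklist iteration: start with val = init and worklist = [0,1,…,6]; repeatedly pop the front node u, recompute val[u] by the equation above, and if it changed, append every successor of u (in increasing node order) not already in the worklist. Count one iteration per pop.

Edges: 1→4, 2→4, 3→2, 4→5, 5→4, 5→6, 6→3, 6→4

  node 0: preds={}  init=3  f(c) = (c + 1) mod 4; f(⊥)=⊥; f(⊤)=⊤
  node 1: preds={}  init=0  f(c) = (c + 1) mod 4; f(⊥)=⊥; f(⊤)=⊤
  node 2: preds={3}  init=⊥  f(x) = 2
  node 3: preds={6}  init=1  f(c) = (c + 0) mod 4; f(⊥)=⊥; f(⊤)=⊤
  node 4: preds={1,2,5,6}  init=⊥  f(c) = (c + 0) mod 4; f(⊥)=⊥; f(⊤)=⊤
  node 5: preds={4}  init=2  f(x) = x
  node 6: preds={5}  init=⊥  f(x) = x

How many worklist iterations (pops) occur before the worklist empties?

Iteration log — 10 steps:
  step 1. node 0  ⊔preds=⊥  new=3  stable
  step 2. node 1  ⊔preds=⊥  new=0  stable
  step 3. node 2  ⊔preds=1  new=2  old=⊥  +wl: 
  step 4. node 3  ⊔preds=⊥  new=1  stable
  step 5. node 4  ⊔preds=⊤  new=⊤  old=⊥  +wl: 
  step 6. node 5  ⊔preds=⊤  new=⊤  old=2  +wl: 4
  step 7. node 6  ⊔preds=⊤  new=⊤  old=⊥  +wl: 3
  step 8. node 4  ⊔preds=⊤  new=⊤  stable
  step 9. node 3  ⊔preds=⊤  new=⊤  old=1  +wl: 2
  step 10. node 2  ⊔preds=⊤  new=2  stable

Least fixpoint reached:
  node 0: 3
  node 1: 0
  node 2: 2
  node 3: ⊤
  node 4: ⊤
  node 5: ⊤
  node 6: ⊤

10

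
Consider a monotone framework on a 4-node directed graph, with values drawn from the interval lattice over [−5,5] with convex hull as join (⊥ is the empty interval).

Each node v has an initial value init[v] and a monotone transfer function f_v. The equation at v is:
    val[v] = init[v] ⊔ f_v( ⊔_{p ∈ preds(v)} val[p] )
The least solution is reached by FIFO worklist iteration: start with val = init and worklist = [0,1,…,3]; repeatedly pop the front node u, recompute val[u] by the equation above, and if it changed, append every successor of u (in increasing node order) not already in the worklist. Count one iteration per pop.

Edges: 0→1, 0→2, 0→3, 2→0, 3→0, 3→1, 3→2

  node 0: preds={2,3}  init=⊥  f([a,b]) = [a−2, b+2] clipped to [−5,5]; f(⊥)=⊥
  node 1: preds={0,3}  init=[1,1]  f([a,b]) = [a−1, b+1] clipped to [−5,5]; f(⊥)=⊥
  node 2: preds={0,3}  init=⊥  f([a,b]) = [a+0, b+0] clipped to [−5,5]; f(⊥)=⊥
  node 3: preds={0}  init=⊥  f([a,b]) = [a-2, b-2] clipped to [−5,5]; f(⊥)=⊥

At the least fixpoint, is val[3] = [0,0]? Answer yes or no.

no

Trace (4 dequeues):
  [1] u=0 | in ⊥ | out ⊥ | ==
  [2] u=1 | in ⊥ | out [1,1] | ==
  [3] u=2 | in ⊥ | out ⊥ | ==
  [4] u=3 | in ⊥ | out ⊥ | ==

Converged values:
  [0] ⊥
  [1] [1,1]
  [2] ⊥
  [3] ⊥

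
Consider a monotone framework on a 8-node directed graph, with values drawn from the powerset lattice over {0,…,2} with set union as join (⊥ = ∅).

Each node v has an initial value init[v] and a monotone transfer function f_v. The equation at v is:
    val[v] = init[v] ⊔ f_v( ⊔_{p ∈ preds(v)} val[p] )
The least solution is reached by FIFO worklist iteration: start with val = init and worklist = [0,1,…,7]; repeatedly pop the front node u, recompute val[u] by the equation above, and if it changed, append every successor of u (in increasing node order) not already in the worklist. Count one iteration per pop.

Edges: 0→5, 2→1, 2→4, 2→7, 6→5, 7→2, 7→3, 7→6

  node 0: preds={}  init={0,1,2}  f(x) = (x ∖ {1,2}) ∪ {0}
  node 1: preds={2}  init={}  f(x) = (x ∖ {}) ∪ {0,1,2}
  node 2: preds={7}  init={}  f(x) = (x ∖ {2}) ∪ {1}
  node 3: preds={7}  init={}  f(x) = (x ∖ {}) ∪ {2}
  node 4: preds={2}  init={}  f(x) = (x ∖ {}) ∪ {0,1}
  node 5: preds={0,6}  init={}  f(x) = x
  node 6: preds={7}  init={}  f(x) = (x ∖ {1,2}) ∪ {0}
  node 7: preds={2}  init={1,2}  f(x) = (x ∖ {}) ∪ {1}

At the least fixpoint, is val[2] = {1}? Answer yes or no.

Worklist (10 pops):
  #1 pop 0: in={} → {0,1,2} (no change)
  #2 pop 1: in={} → {0,1,2} (was {}); enqueue []
  #3 pop 2: in={1,2} → {1} (was {}); enqueue [1]
  #4 pop 3: in={1,2} → {1,2} (was {}); enqueue []
  #5 pop 4: in={1} → {0,1} (was {}); enqueue []
  #6 pop 5: in={0,1,2} → {0,1,2} (was {}); enqueue []
  #7 pop 6: in={1,2} → {0} (was {}); enqueue [5]
  #8 pop 7: in={1} → {1,2} (no change)
  #9 pop 1: in={1} → {0,1,2} (no change)
  #10 pop 5: in={0,1,2} → {0,1,2} (no change)

Fixpoint:
  val[0] = {0,1,2}
  val[1] = {0,1,2}
  val[2] = {1}
  val[3] = {1,2}
  val[4] = {0,1}
  val[5] = {0,1,2}
  val[6] = {0}
  val[7] = {1,2}

yes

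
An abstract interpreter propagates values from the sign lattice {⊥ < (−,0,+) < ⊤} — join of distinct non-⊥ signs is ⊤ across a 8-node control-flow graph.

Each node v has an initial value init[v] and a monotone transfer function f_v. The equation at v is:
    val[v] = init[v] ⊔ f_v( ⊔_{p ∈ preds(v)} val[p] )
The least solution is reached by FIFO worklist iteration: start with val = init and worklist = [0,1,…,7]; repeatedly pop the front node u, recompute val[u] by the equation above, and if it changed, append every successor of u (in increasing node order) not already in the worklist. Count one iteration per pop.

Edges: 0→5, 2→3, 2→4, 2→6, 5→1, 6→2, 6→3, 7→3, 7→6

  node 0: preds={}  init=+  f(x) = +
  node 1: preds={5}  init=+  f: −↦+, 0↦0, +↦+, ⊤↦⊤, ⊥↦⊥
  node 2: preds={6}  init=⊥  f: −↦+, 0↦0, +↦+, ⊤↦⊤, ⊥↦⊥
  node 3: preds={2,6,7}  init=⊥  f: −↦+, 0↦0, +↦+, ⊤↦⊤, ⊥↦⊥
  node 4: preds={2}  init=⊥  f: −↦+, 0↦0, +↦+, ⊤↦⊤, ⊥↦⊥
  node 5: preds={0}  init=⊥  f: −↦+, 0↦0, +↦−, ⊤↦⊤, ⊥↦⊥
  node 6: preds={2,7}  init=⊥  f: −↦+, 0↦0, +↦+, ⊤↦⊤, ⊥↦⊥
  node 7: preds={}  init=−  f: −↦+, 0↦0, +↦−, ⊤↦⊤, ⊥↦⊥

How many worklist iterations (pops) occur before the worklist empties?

Worklist (17 pops):
  #1 pop 0: in=⊥ → + (no change)
  #2 pop 1: in=⊥ → + (no change)
  #3 pop 2: in=⊥ → ⊥ (no change)
  #4 pop 3: in=− → + (was ⊥); enqueue []
  #5 pop 4: in=⊥ → ⊥ (no change)
  #6 pop 5: in=+ → − (was ⊥); enqueue [1]
  #7 pop 6: in=− → + (was ⊥); enqueue [2,3]
  #8 pop 7: in=⊥ → − (no change)
  #9 pop 1: in=− → + (no change)
  #10 pop 2: in=+ → + (was ⊥); enqueue [4,6]
  #11 pop 3: in=⊤ → ⊤ (was +); enqueue []
  #12 pop 4: in=+ → + (was ⊥); enqueue []
  #13 pop 6: in=⊤ → ⊤ (was +); enqueue [2,3]
  #14 pop 2: in=⊤ → ⊤ (was +); enqueue [4,6]
  #15 pop 3: in=⊤ → ⊤ (no change)
  #16 pop 4: in=⊤ → ⊤ (was +); enqueue []
  #17 pop 6: in=⊤ → ⊤ (no change)

Fixpoint:
  val[0] = +
  val[1] = +
  val[2] = ⊤
  val[3] = ⊤
  val[4] = ⊤
  val[5] = −
  val[6] = ⊤
  val[7] = −

17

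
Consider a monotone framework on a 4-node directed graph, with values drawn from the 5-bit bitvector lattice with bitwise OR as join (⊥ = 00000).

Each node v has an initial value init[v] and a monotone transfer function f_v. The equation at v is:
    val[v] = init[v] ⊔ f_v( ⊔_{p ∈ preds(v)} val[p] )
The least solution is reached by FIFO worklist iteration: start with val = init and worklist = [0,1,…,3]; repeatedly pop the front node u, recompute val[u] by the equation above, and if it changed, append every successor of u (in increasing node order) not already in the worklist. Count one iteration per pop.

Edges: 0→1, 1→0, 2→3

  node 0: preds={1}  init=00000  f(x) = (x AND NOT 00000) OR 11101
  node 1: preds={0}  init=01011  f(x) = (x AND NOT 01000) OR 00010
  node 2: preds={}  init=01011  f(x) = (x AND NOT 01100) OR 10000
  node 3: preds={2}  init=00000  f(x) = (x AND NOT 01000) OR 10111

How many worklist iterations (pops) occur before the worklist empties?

Worklist (5 pops):
  #1 pop 0: in=01011 → 11111 (was 00000); enqueue []
  #2 pop 1: in=11111 → 11111 (was 01011); enqueue [0]
  #3 pop 2: in=00000 → 11011 (was 01011); enqueue []
  #4 pop 3: in=11011 → 10111 (was 00000); enqueue []
  #5 pop 0: in=11111 → 11111 (no change)

Fixpoint:
  val[0] = 11111
  val[1] = 11111
  val[2] = 11011
  val[3] = 10111

5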